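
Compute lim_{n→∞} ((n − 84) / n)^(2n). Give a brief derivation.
lim = e^(−168)

Rewrite as (1 − 84/n)^(2n). By the standard limit (1 + x/n)^n → e^x, we have (1 − 84/n)^n → e^(−84), and raising to the 2nd power gives e^(−168).
More precisely, ln[(1 − 84/n)^(2n)] = 2n · ln(1 − 84/n) = 2n · (-84/n + O(1/n^2)) = -168 + O(1/n) → -168.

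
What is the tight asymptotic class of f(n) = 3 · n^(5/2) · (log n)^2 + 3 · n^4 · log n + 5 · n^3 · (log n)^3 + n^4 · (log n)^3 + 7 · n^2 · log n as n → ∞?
f(n) ∈ Θ(n^4 · (log n)^3)

Compare the terms by growth order. For large n, n^a · (log n)^b dominates n^a' · (log n)^b' iff a > a', or (a = a' and b > b'). Ranking the 5 terms shows the dominant one is n^4 · (log n)^3. Hence f(n) ∈ Θ(n^4 · (log n)^3).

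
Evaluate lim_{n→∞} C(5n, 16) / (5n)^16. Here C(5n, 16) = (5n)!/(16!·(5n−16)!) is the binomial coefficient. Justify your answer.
lim = 1/16! = 1/20922789888000

With N = 5n → ∞: C(N, 16) / N^16 = [N(N−1)…(N−15)] / (16! · N^16) = (1/16!) · 1 · (1 − 1/(5n)) · … · (1 − 15/(5n)). Each factor → 1 as N → ∞, so the limit is 1/16! = 1/20922789888000.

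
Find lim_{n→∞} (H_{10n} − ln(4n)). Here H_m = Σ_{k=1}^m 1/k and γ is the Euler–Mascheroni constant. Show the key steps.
lim = ln(5/2) + γ

By Euler-Maclaurin, H_m = ln m + γ + O(1/m). So
  H_{10n} − ln(4n) = ln(10n) + γ − ln(4n) + O(1/n)
                       = ln(10/4) + γ + O(1/n).
Hence the limit is ln(10/4) + γ (= ln(5/2)).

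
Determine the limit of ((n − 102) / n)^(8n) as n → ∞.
lim = e^(−816)

Rewrite as (1 − 102/n)^(8n). By the standard limit (1 + x/n)^n → e^x, we have (1 − 102/n)^n → e^(−102), and raising to the 8th power gives e^(−816).
More precisely, ln[(1 − 102/n)^(8n)] = 8n · ln(1 − 102/n) = 8n · (-102/n + O(1/n^2)) = -816 + O(1/n) → -816.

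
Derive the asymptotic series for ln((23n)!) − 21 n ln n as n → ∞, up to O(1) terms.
ln((23n)!) − 21 n ln n = 2 n ln n + 23(ln 23 − 1) n + (1/2) ln(2π·23n) + O(1/n)

Stirling: ln((23n)!) = 23n ln(23n) − 23n + (1/2) ln(2π·23n) + O(1/n).
Expand 23n ln(23n) = 23n (ln n + ln 23) = 23n ln n + 23n ln 23.
Subtract 21n ln n: leading term is (23 − 21) n ln n = 2 n ln n. The next term is 23n ln 23 − 23n = 23(ln 23 − 1) n. Then the (1/2) ln(2π·23n) correction.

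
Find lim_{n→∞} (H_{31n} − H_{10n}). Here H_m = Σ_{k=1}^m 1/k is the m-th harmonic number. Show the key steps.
lim = ln(31/10)

Euler-Maclaurin gives H_m = ln m + γ + 1/(2m) + O(1/m^2). The γ and O(1/m) terms cancel in the difference:
  H_{31n} − H_{10n} = ln(31n) − ln(10n) + O(1/n) = ln(31/10) + O(1/n).
Hence the limit is ln(31/10).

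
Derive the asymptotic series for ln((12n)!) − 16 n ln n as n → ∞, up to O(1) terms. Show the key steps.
ln((12n)!) − 16 n ln n = −4 n ln n + 12(ln 12 − 1) n + (1/2) ln(2π·12n) + O(1/n)

Stirling: ln((12n)!) = 12n ln(12n) − 12n + (1/2) ln(2π·12n) + O(1/n).
Expand 12n ln(12n) = 12n (ln n + ln 12) = 12n ln n + 12n ln 12.
Subtract 16n ln n: leading term is (12 − 16) n ln n = −4 n ln n. The next term is 12n ln 12 − 12n = 12(ln 12 − 1) n. Then the (1/2) ln(2π·12n) correction.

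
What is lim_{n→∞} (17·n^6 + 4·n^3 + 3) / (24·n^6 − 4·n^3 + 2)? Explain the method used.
lim = 17/24

For large n the leading n^6 terms dominate both numerator and denominator. Dividing top and bottom by n^6, every other term tends to 0, leaving 17/24.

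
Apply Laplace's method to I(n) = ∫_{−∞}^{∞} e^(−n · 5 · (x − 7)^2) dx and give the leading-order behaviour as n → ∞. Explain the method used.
I(n) = sqrt(π/(5n))

Here φ(x) = 5 · (x − 7)^2 has its unique minimum at x* = 7 with φ(x*) = 0 and φ''(x*) = 10. Laplace's method gives
  I(n) ~ e^(−n φ(x*)) · sqrt(2π / (n · φ''(x*))) = sqrt(2π / (10n)) = sqrt(π/(5n)).
This is exact: substituting u = (x − 7)·sqrt(5n) gives I(n) = (1/sqrt(5n)) ∫_{−∞}^{∞} e^(−u^2) du = sqrt(π/(5n)).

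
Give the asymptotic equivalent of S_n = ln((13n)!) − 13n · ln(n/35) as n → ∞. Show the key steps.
S_n ~ 13n · (ln 455 − 1) + O(ln n)

Stirling: ln((13n)!) = 13n ln(13n) − 13n + O(ln n).
  S_n = 13n ln(13n) − 13n − 13n ln(n/35) + O(ln n)
      = 13n ln(13n) − 13n ln n + 13n ln 35 − 13n + O(ln n)
      = 13n ln 13 + 13n ln 35 − 13n + O(ln n)
      = 13n (ln 455 − 1) + O(ln n).
Numerically ln(455) − 1 ≈ 5.1203.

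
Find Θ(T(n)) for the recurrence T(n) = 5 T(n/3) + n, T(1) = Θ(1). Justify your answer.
T(n) = Θ(n^(log_3 5))

Master theorem: compare f(n) = n to n^(log_3 5) where log_3 5 ≈ 1.465. Since 1 < log_3 5, we have f(n) = O(n^(log_3 5 − ε)) for some ε > 0 — Case 1. Hence T(n) = Θ(n^(log_3 5)).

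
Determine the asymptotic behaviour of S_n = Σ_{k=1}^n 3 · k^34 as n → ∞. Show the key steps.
S_n ~ 3 · n^35 / 35

By integral comparison (Euler-Maclaurin), Σ_{k=1}^n 3 · k^34 = 3 · ∫_0^n x^34 dx + O(n^34) = 3 · n^35/35 + O(n^34). (Equivalently, Faulhaber's formula gives the same leading term.)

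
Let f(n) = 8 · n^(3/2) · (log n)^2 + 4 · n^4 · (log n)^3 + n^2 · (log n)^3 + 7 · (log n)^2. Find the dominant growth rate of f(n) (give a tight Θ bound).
f(n) ∈ Θ(n^4 · (log n)^3)

Compare the terms by growth order. For large n, n^a · (log n)^b dominates n^a' · (log n)^b' iff a > a', or (a = a' and b > b'). Ranking the 4 terms shows the dominant one is 4 · n^4 · (log n)^3. Hence f(n) ∈ Θ(n^4 · (log n)^3).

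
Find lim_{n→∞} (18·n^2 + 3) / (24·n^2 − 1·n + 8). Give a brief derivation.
lim = 18/24 = 3/4

For large n the leading n^2 terms dominate both numerator and denominator. Dividing top and bottom by n^2, every other term tends to 0, leaving 18/24 = 3/4.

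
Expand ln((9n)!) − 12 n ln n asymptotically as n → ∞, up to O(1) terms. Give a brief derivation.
ln((9n)!) − 12 n ln n = −3 n ln n + 9(ln 9 − 1) n + (1/2) ln(2π·9n) + O(1/n)

Stirling: ln((9n)!) = 9n ln(9n) − 9n + (1/2) ln(2π·9n) + O(1/n).
Expand 9n ln(9n) = 9n (ln n + ln 9) = 9n ln n + 9n ln 9.
Subtract 12n ln n: leading term is (9 − 12) n ln n = −3 n ln n. The next term is 9n ln 9 − 9n = 9(ln 9 − 1) n. Then the (1/2) ln(2π·9n) correction.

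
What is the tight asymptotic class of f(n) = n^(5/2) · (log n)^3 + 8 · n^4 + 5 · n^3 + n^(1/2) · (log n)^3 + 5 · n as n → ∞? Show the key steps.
f(n) ∈ Θ(n^4)

Compare the terms by growth order. For large n, n^a · (log n)^b dominates n^a' · (log n)^b' iff a > a', or (a = a' and b > b'). Ranking the 5 terms shows the dominant one is 8 · n^4. Hence f(n) ∈ Θ(n^4).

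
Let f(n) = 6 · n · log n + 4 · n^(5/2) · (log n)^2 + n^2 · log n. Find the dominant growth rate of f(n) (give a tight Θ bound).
f(n) ∈ Θ(n^(5/2) · (log n)^2)

Compare the terms by growth order. For large n, n^a · (log n)^b dominates n^a' · (log n)^b' iff a > a', or (a = a' and b > b'). Ranking the 3 terms shows the dominant one is 4 · n^(5/2) · (log n)^2. Hence f(n) ∈ Θ(n^(5/2) · (log n)^2).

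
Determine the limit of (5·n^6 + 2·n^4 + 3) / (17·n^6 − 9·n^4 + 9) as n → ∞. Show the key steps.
lim = 5/17

For large n the leading n^6 terms dominate both numerator and denominator. Dividing top and bottom by n^6, every other term tends to 0, leaving 5/17.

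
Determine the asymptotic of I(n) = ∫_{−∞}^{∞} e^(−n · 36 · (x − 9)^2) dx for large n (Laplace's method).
I(n) = sqrt(π/(36n))

Here φ(x) = 36 · (x − 9)^2 has its unique minimum at x* = 9 with φ(x*) = 0 and φ''(x*) = 72. Laplace's method gives
  I(n) ~ e^(−n φ(x*)) · sqrt(2π / (n · φ''(x*))) = sqrt(2π / (72n)) = sqrt(π/(36n)).
This is exact: substituting u = (x − 9)·sqrt(36n) gives I(n) = (1/sqrt(36n)) ∫_{−∞}^{∞} e^(−u^2) du = sqrt(π/(36n)).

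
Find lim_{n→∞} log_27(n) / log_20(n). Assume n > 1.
lim = ln(20) / ln(27) = log_27(20)

Change of base: log_27(n) = ln n / ln 27 and log_20(n) = ln n / ln 20. The ratio is (ln n / ln 27) · (ln 20 / ln n) = ln 20 / ln 27, a constant independent of n. So the limit is ln 20 / ln 27 = log_27(20).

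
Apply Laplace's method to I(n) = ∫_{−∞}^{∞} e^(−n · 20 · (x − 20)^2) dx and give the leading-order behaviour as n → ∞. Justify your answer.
I(n) = sqrt(π/(20n))

Here φ(x) = 20 · (x − 20)^2 has its unique minimum at x* = 20 with φ(x*) = 0 and φ''(x*) = 40. Laplace's method gives
  I(n) ~ e^(−n φ(x*)) · sqrt(2π / (n · φ''(x*))) = sqrt(2π / (40n)) = sqrt(π/(20n)).
This is exact: substituting u = (x − 20)·sqrt(20n) gives I(n) = (1/sqrt(20n)) ∫_{−∞}^{∞} e^(−u^2) du = sqrt(π/(20n)).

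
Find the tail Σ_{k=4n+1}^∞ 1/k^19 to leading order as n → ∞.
Σ_{k>4n} 1/k^19 ~ 1/(18 · (4n)^18)

Compare to the integral: ∫_{4n}^∞ x^(−19) dx = [−x^(−18)/18]_{4n}^∞ = 1/((19−1)·(4n)^18). Euler-Maclaurin then gives
  Σ_{k>4n} 1/k^19 = ∫_{4n}^∞ dx/x^19 − 1/(2·(4n)^19) + O(1/(4n)^20).
(Equivalently this is ζ(19) − Σ_{k≤4n} 1/k^19.)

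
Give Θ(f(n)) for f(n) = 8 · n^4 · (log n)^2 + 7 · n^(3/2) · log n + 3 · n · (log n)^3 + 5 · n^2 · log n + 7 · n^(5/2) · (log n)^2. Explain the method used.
f(n) ∈ Θ(n^4 · (log n)^2)

Compare the terms by growth order. For large n, n^a · (log n)^b dominates n^a' · (log n)^b' iff a > a', or (a = a' and b > b'). Ranking the 5 terms shows the dominant one is 8 · n^4 · (log n)^2. Hence f(n) ∈ Θ(n^4 · (log n)^2).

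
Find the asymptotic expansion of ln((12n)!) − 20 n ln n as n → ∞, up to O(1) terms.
ln((12n)!) − 20 n ln n = −8 n ln n + 12(ln 12 − 1) n + (1/2) ln(2π·12n) + O(1/n)

Stirling: ln((12n)!) = 12n ln(12n) − 12n + (1/2) ln(2π·12n) + O(1/n).
Expand 12n ln(12n) = 12n (ln n + ln 12) = 12n ln n + 12n ln 12.
Subtract 20n ln n: leading term is (12 − 20) n ln n = −8 n ln n. The next term is 12n ln 12 − 12n = 12(ln 12 − 1) n. Then the (1/2) ln(2π·12n) correction.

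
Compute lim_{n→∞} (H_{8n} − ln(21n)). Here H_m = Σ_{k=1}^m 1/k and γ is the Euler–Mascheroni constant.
lim = ln(8/21) + γ

By Euler-Maclaurin, H_m = ln m + γ + O(1/m). So
  H_{8n} − ln(21n) = ln(8n) + γ − ln(21n) + O(1/n)
                       = ln(8/21) + γ + O(1/n).
Hence the limit is ln(8/21) + γ.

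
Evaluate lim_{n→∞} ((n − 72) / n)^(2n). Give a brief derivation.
lim = e^(−144)

Rewrite as (1 − 72/n)^(2n). By the standard limit (1 + x/n)^n → e^x, we have (1 − 72/n)^n → e^(−72), and raising to the 2nd power gives e^(−144).
More precisely, ln[(1 − 72/n)^(2n)] = 2n · ln(1 − 72/n) = 2n · (-72/n + O(1/n^2)) = -144 + O(1/n) → -144.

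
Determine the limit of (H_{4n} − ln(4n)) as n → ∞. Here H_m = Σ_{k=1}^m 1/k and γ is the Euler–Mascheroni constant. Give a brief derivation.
lim = γ

By Euler-Maclaurin, H_m = ln m + γ + O(1/m). So
  H_{4n} − ln(4n) = ln(4n) + γ − ln(4n) + O(1/n)
                       = ln(4/4) + γ + O(1/n).
Hence the limit is γ (since ln 1 = 0).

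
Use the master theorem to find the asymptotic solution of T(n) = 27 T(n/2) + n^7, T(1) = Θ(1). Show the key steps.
T(n) = Θ(n^7)

log_2 27 ≈ 4.755. f(n) = n^7 dominates n^(log_2 27) since 7 > 4.755, and the regularity condition a·f(n/b) = 27·(n/2)^7 = (27/128)·n^7 ≤ c·f(n) holds with c = 27/128 ≈ 0.211 < 1. So this is Case 3: T(n) = Θ(f(n)) = Θ(n^7).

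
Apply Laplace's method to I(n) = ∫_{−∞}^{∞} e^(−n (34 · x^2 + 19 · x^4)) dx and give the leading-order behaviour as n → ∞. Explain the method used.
I(n) ~ sqrt(π/(34n))

φ(x) = 34 · x^2 + 19 · x^4 has its unique global minimum at x* = 0 (since φ'(x) = 68x + 76x^3 = 0 only at x = 0 for real x with both coefficients positive, and φ → ∞ as |x| → ∞). At x* = 0, φ(0) = 0 and φ''(0) = 68. Laplace's method then gives
  I(n) ~ sqrt(2π / (n · φ''(0))) · e^(−n φ(0)) = sqrt(2π / (68n)) = sqrt(π/(34n)).
The 19 · x^4 term contributes only at subleading order (an O(1/n) relative correction).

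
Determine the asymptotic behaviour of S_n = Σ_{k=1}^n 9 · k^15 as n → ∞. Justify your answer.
S_n ~ 9 · n^16 / 16

By integral comparison (Euler-Maclaurin), Σ_{k=1}^n 9 · k^15 = 9 · ∫_0^n x^15 dx + O(n^15) = 9 · n^16/16 + O(n^15). (Equivalently, Faulhaber's formula gives the same leading term.)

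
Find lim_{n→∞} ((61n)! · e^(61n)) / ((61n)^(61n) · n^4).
lim = 0

Stirling: (61n)! ~ sqrt(2π·61n) · (61n/e)^(61n). Hence
  (61n)! · e^(61n) / (61n)^(61n) ~ sqrt(2π·61n).
Dividing by n^4: sqrt(2π·61n) / n^4 = sqrt(2π·61) · n^((1−8)/2), so the expression behaves like sqrt(2π·61) · n^((1−8)/2) → 0.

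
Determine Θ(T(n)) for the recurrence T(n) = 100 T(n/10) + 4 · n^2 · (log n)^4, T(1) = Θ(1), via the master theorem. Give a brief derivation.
T(n) = Θ(n^2 · (log n)^5)

Here log_10 100 = 2 and f(n) = 4 · n^2 · (log n)^4 = Θ(n^(log_10 100) · (log n)^4). This is the extended Case 2 of the master theorem (f matches the critical exponent up to log factors), giving T(n) = Θ(n^(log_10 100) · (log n)^(4+1)) = Θ(n^2 · (log n)^5).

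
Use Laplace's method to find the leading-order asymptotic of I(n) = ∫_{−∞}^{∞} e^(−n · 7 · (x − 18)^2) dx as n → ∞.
I(n) = sqrt(π/(7n))

Here φ(x) = 7 · (x − 18)^2 has its unique minimum at x* = 18 with φ(x*) = 0 and φ''(x*) = 14. Laplace's method gives
  I(n) ~ e^(−n φ(x*)) · sqrt(2π / (n · φ''(x*))) = sqrt(2π / (14n)) = sqrt(π/(7n)).
This is exact: substituting u = (x − 18)·sqrt(7n) gives I(n) = (1/sqrt(7n)) ∫_{−∞}^{∞} e^(−u^2) du = sqrt(π/(7n)).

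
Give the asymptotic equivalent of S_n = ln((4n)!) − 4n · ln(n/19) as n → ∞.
S_n ~ 4n · (ln 76 − 1) + O(ln n)

Stirling: ln((4n)!) = 4n ln(4n) − 4n + O(ln n).
  S_n = 4n ln(4n) − 4n − 4n ln(n/19) + O(ln n)
      = 4n ln(4n) − 4n ln n + 4n ln 19 − 4n + O(ln n)
      = 4n ln 4 + 4n ln 19 − 4n + O(ln n)
      = 4n (ln 76 − 1) + O(ln n).
Numerically ln(76) − 1 ≈ 3.3307.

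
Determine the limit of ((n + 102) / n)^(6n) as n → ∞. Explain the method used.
lim = e^612

Rewrite as (1 + 102/n)^(6n). By the standard limit (1 + x/n)^n → e^x, we have (1 + 102/n)^n → e^102, and raising to the 6th power gives e^612.
More precisely, ln[(1 + 102/n)^(6n)] = 6n · ln(1 + 102/n) = 6n · (102/n + O(1/n^2)) = 612 + O(1/n) → 612.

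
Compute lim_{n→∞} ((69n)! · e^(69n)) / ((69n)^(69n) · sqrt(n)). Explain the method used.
lim = sqrt(2π·69)

Stirling: (69n)! ~ sqrt(2π·69n) · (69n/e)^(69n). Hence
  (69n)! · e^(69n) / (69n)^(69n) ~ sqrt(2π·69n).
Dividing by sqrt(n): sqrt(2π·69n) / sqrt(n) = sqrt(2π·69) · n^((1−1)/2), so the limit is sqrt(2π·69).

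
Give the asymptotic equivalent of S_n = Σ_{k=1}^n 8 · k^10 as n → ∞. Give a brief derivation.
S_n ~ 8 · n^11 / 11

By integral comparison (Euler-Maclaurin), Σ_{k=1}^n 8 · k^10 = 8 · ∫_0^n x^10 dx + O(n^10) = 8 · n^11/11 + O(n^10). (Equivalently, Faulhaber's formula gives the same leading term.)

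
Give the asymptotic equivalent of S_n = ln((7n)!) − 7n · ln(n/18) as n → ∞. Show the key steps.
S_n ~ 7n · (ln 126 − 1) + O(ln n)

Stirling: ln((7n)!) = 7n ln(7n) − 7n + O(ln n).
  S_n = 7n ln(7n) − 7n − 7n ln(n/18) + O(ln n)
      = 7n ln(7n) − 7n ln n + 7n ln 18 − 7n + O(ln n)
      = 7n ln 7 + 7n ln 18 − 7n + O(ln n)
      = 7n (ln 126 − 1) + O(ln n).
Numerically ln(126) − 1 ≈ 3.8363.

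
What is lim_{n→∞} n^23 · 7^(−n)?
lim = 0

Exponentials with base > 1 dominate every fixed polynomial: for any fixed c, n^c / 7^n → 0 as n → ∞ (e.g. by the ratio test, or by writing 7^n = e^(n ln 7) and noting e^(n ln 7) / n^c → ∞). Hence n^23 · 7^(−n) = n^23 / 7^n → 0.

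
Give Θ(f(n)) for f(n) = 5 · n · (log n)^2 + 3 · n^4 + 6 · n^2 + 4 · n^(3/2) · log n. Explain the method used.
f(n) ∈ Θ(n^4)

Compare the terms by growth order. For large n, n^a · (log n)^b dominates n^a' · (log n)^b' iff a > a', or (a = a' and b > b'). Ranking the 4 terms shows the dominant one is 3 · n^4. Hence f(n) ∈ Θ(n^4).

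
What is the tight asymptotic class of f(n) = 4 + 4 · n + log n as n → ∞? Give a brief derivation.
f(n) ∈ Θ(n)

Compare the terms by growth order. For large n, n^a · (log n)^b dominates n^a' · (log n)^b' iff a > a', or (a = a' and b > b'). Ranking the 3 terms shows the dominant one is 4 · n. Hence f(n) ∈ Θ(n).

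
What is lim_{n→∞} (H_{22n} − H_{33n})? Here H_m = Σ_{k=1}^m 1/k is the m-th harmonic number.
lim = ln(22/33) = ln(2/3)

Euler-Maclaurin gives H_m = ln m + γ + 1/(2m) + O(1/m^2). The γ and O(1/m) terms cancel in the difference:
  H_{22n} − H_{33n} = ln(22n) − ln(33n) + O(1/n) = ln(22/33) + O(1/n).
Hence the limit is ln(22/33) = ln(2/3).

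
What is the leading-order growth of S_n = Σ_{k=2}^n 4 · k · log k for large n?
S_n ~ 2 · n^2 log n − n^2

By integral comparison, S_n = ∫_1^n 4 · x · log x dx + O(n · log n). For the integral, ∫ x^1 log x dx = n^2 log n / 2 − n^2/4 (integration by parts). Hence S_n ~ 2 · n^2 log n − n^2.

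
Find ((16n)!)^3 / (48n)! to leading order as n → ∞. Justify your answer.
((16n)!)^3/(48n)! ~ ((2π·16n)^(2/2) / sqrt(3)) · 3^(−3·16n)  →  0

Write N = 16n. Stirling: N! ~ sqrt(2π N)(N/e)^N and (3N)! ~ sqrt(2π·3N)·(3N/e)^(3N).
  (N!)^3/(3N)! ~ (2π N)^(3/2) (N/e)^(3N) / [sqrt(2π·3N) (3N/e)^(3N)]
     = (2π N)^(3/2) / sqrt(2π·3N) · (N/(3N))^(3N)
     = (2π N)^((3−1)/2) / sqrt(3) · 3^(−3N).
Since 3^3 > 1, the factor 3^(−3N) decays exponentially, so the ratio → 0. Substituting N = 16n gives the stated form.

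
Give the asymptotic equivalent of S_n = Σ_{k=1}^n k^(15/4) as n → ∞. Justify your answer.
S_n ~ (4/19) · n^(19/4)

Integral comparison: Σ_{k=1}^n k^(15/4) = ∫_0^n x^(15/4) dx + O(n^(15/4)). The integral is n^(1 + 15/4) / (1 + 15/4) = n^((15+4)/4) / ((15+4)/4) = (4/19) · n^(19/4).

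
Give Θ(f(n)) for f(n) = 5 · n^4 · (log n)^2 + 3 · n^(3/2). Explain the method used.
f(n) ∈ Θ(n^4 · (log n)^2)

Compare the terms by growth order. For large n, n^a · (log n)^b dominates n^a' · (log n)^b' iff a > a', or (a = a' and b > b'). Ranking the 2 terms shows the dominant one is 5 · n^4 · (log n)^2. Hence f(n) ∈ Θ(n^4 · (log n)^2).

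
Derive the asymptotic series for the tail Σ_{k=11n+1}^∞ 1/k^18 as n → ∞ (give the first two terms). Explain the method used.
Σ_{k>11n} 1/k^18 = 1/(17 · (11n)^17) − 1/(2 · (11n)^18) + O(1/(11n)^19)

Compare to the integral: ∫_{11n}^∞ x^(−18) dx = [−x^(−17)/17]_{11n}^∞ = 1/((18−1)·(11n)^17). The Euler-Maclaurin correction adds −f(11n)/2 = −1/(2·(11n)^18). Euler-Maclaurin then gives
  Σ_{k>11n} 1/k^18 = ∫_{11n}^∞ dx/x^18 − 1/(2·(11n)^18) + O(1/(11n)^19).
(Equivalently this is ζ(18) − Σ_{k≤11n} 1/k^18.)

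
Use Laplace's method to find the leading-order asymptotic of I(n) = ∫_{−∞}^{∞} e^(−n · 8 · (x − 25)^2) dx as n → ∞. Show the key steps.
I(n) = sqrt(π/(8n))

Here φ(x) = 8 · (x − 25)^2 has its unique minimum at x* = 25 with φ(x*) = 0 and φ''(x*) = 16. Laplace's method gives
  I(n) ~ e^(−n φ(x*)) · sqrt(2π / (n · φ''(x*))) = sqrt(2π / (16n)) = sqrt(π/(8n)).
This is exact: substituting u = (x − 25)·sqrt(8n) gives I(n) = (1/sqrt(8n)) ∫_{−∞}^{∞} e^(−u^2) du = sqrt(π/(8n)).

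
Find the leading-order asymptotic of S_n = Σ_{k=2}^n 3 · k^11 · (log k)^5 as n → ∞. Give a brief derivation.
S_n ~ n^12 · (log n)^5 / 4

By integral comparison, S_n = ∫_1^n 3 · x^11 · (log x)^5 dx + O(n^11 · (log n)^5). For the integral, the leading term of ∫_1^n x^11 (log x)^5 dx is n^12/12 · (log n)^5 (by repeated integration by parts; each step lowers the log-exponent and produces a relatively O(1/log n) correction). Hence S_n ~ n^12 · (log n)^5 / 4.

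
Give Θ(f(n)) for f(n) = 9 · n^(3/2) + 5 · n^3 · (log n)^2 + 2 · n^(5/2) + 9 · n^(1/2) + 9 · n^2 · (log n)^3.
f(n) ∈ Θ(n^3 · (log n)^2)

Compare the terms by growth order. For large n, n^a · (log n)^b dominates n^a' · (log n)^b' iff a > a', or (a = a' and b > b'). Ranking the 5 terms shows the dominant one is 5 · n^3 · (log n)^2. Hence f(n) ∈ Θ(n^3 · (log n)^2).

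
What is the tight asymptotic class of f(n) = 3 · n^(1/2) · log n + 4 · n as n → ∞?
f(n) ∈ Θ(n)

Compare the terms by growth order. For large n, n^a · (log n)^b dominates n^a' · (log n)^b' iff a > a', or (a = a' and b > b'). Ranking the 2 terms shows the dominant one is 4 · n. Hence f(n) ∈ Θ(n).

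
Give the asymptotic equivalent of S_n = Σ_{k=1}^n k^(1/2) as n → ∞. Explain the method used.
S_n ~ (2/3) · n^(3/2)

Integral comparison: Σ_{k=1}^n k^(1/2) = ∫_0^n x^(1/2) dx + O(n^(1/2)). The integral is n^(1 + 1/2) / (1 + 1/2) = n^((1+2)/2) / ((1+2)/2) = (2/3) · n^(3/2).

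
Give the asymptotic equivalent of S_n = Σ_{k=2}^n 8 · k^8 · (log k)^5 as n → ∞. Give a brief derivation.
S_n ~ 8 · n^9 · (log n)^5 / 9

By integral comparison, S_n = ∫_1^n 8 · x^8 · (log x)^5 dx + O(n^8 · (log n)^5). For the integral, the leading term of ∫_1^n x^8 (log x)^5 dx is n^9/9 · (log n)^5 (by repeated integration by parts; each step lowers the log-exponent and produces a relatively O(1/log n) correction). Hence S_n ~ 8 · n^9 · (log n)^5 / 9.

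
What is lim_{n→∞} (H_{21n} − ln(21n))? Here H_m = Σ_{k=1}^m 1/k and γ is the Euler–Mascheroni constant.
lim = γ

By Euler-Maclaurin, H_m = ln m + γ + O(1/m). So
  H_{21n} − ln(21n) = ln(21n) + γ − ln(21n) + O(1/n)
                       = ln(21/21) + γ + O(1/n).
Hence the limit is γ (since ln 1 = 0).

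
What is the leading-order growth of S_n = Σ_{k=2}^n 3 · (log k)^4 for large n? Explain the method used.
S_n ~ 3 · n · (log n)^4

By integral comparison, S_n = ∫_1^n 3 · (log x)^4 dx + O((log n)^4). For the integral, the leading term of ∫_1^n (log x)^4 dx is n · (log n)^4 (by repeated integration by parts; each step lowers the log-exponent and produces a relatively O(1/log n) correction). Hence S_n ~ 3 · n · (log n)^4.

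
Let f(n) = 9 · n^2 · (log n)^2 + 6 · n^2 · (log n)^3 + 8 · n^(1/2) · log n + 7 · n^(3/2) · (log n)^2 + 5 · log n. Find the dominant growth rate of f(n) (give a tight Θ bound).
f(n) ∈ Θ(n^2 · (log n)^3)

Compare the terms by growth order. For large n, n^a · (log n)^b dominates n^a' · (log n)^b' iff a > a', or (a = a' and b > b'). Ranking the 5 terms shows the dominant one is 6 · n^2 · (log n)^3. Hence f(n) ∈ Θ(n^2 · (log n)^3).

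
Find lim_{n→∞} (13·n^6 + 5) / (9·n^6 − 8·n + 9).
lim = 13/9

For large n the leading n^6 terms dominate both numerator and denominator. Dividing top and bottom by n^6, every other term tends to 0, leaving 13/9.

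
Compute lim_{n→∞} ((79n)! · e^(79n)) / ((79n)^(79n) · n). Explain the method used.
lim = 0

Stirling: (79n)! ~ sqrt(2π·79n) · (79n/e)^(79n). Hence
  (79n)! · e^(79n) / (79n)^(79n) ~ sqrt(2π·79n).
Dividing by n: sqrt(2π·79n) / n = sqrt(2π·79) · n^((1−2)/2), so the expression behaves like sqrt(2π·79) · n^((1−2)/2) → 0.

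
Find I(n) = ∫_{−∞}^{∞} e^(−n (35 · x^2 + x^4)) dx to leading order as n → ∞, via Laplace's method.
I(n) ~ sqrt(π/(35n))

φ(x) = 35 · x^2 + x^4 has its unique global minimum at x* = 0 (since φ'(x) = 70x + 4x^3 = 0 only at x = 0 for real x with both coefficients positive, and φ → ∞ as |x| → ∞). At x* = 0, φ(0) = 0 and φ''(0) = 70. Laplace's method then gives
  I(n) ~ sqrt(2π / (n · φ''(0))) · e^(−n φ(0)) = sqrt(2π / (70n)) = sqrt(π/(35n)).
The x^4 term contributes only at subleading order (an O(1/n) relative correction).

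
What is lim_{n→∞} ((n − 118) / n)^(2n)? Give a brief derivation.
lim = e^(−236)

Rewrite as (1 − 118/n)^(2n). By the standard limit (1 + x/n)^n → e^x, we have (1 − 118/n)^n → e^(−118), and raising to the 2nd power gives e^(−236).
More precisely, ln[(1 − 118/n)^(2n)] = 2n · ln(1 − 118/n) = 2n · (-118/n + O(1/n^2)) = -236 + O(1/n) → -236.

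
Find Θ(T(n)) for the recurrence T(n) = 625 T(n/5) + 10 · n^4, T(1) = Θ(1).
T(n) = Θ(n^4 log n)

log_5 625 = 4, and f(n) = 10 · n^4 = Θ(n^(log_5 625)). This is Case 2 of the master theorem: T(n) = Θ(f(n) · log n) = Θ(n^4 log n).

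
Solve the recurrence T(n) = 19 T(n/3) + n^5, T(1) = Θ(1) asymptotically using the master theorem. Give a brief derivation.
T(n) = Θ(n^5)

log_3 19 ≈ 2.680. f(n) = n^5 dominates n^(log_3 19) since 5 > 2.680, and the regularity condition a·f(n/b) = 19·(n/3)^5 = (19/243)·n^5 ≤ c·f(n) holds with c = 19/243 ≈ 0.0782 < 1. So this is Case 3: T(n) = Θ(f(n)) = Θ(n^5).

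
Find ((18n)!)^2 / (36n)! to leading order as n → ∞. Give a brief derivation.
((18n)!)^2/(36n)! ~ ((2π·18n)^(1/2) / sqrt(2)) · 2^(−2·18n)  →  0

Write N = 18n. Stirling: N! ~ sqrt(2π N)(N/e)^N and (2N)! ~ sqrt(2π·2N)·(2N/e)^(2N).
  (N!)^2/(2N)! ~ (2π N)^(2/2) (N/e)^(2N) / [sqrt(2π·2N) (2N/e)^(2N)]
     = (2π N)^(2/2) / sqrt(2π·2N) · (N/(2N))^(2N)
     = (2π N)^((2−1)/2) / sqrt(2) · 2^(−2N).
Since 2^2 > 1, the factor 2^(−2N) decays exponentially, so the ratio → 0. Substituting N = 18n gives the stated form.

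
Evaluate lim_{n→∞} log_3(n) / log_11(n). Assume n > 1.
lim = ln(11) / ln(3) = log_3(11)

Change of base: log_3(n) = ln n / ln 3 and log_11(n) = ln n / ln 11. The ratio is (ln n / ln 3) · (ln 11 / ln n) = ln 11 / ln 3, a constant independent of n. So the limit is ln 11 / ln 3 = log_3(11).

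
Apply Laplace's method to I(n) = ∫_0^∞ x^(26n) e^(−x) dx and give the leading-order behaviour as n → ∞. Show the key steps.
I(n) ~ sqrt(2π·26n) · (26n/e)^(26n)

Write the integrand as exp(26n ln x − x) and set f(x) = 26n ln x − x. Then f'(x) = 26n/x − 1 = 0 at x* = 26n, and f''(x*) = −26n/x*^2 = −1/(26n). Laplace's method (interior maximum) gives
  I(n) ~ e^(f(x*)) · sqrt(2π / |f''(x*)|)
        = exp(26n ln(26n) − 26n) · sqrt(2π · 26n)
        = (26n)^(26n) e^(−26n) · sqrt(2π·26n)
        = sqrt(2π·26n) · (26n/e)^(26n).
This matches Γ(26n+1) with Stirling applied to Γ.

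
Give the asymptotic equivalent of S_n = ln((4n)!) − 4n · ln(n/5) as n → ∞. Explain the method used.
S_n ~ 4n · (ln 20 − 1) + O(ln n)

Stirling: ln((4n)!) = 4n ln(4n) − 4n + O(ln n).
  S_n = 4n ln(4n) − 4n − 4n ln(n/5) + O(ln n)
      = 4n ln(4n) − 4n ln n + 4n ln 5 − 4n + O(ln n)
      = 4n ln 4 + 4n ln 5 − 4n + O(ln n)
      = 4n (ln 20 − 1) + O(ln n).
Numerically ln(20) − 1 ≈ 1.9957.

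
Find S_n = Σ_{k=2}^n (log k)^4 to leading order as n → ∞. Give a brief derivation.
S_n ~ n · (log n)^4

By integral comparison, S_n = ∫_1^n (log x)^4 dx + O((log n)^4). For the integral, the leading term of ∫_1^n (log x)^4 dx is n · (log n)^4 (by repeated integration by parts; each step lowers the log-exponent and produces a relatively O(1/log n) correction). Hence S_n ~ n · (log n)^4.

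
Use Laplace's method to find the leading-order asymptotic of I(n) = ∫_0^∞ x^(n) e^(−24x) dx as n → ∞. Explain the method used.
I(n) ~ (sqrt(2π·n) / 24) · (n/(24e))^(n)

Write the integrand as exp(n ln x − 24x) and set f(x) = n ln x − 24x. Then f'(x) = n/x − 24 = 0 at x* = n/24, and f''(x*) = −n/x*^2 = −24^2/(n). Laplace's method (interior maximum) gives
  I(n) ~ e^(f(x*)) · sqrt(2π / |f''(x*)|)
        = exp(n ln(n/24) − n) · sqrt(2π · n / 24^2)
        = (n/24)^(n) e^(−n) · sqrt(2π·n) / 24
        = (sqrt(2π·n) / 24) · (n/(24e))^(n).
This matches Γ(n+1)/24^(n+1) with Stirling applied to Γ.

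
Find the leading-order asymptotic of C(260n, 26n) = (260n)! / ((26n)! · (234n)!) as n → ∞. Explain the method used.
C(260n, 26n) ~ (10000000000/387420489)^(26n) · sqrt(5/(9π·26n))

Write N = 26n. Apply Stirling to each factorial:
  (10N)! ~ sqrt(2π·10N) · (10N/e)^(10N),
  N! ~ sqrt(2π N) · (N/e)^N,
  (9N)! ~ sqrt(2π·9N) · (9N/e)^(9N).
The exponential factors combine to (10N)^(10N) / (N^N · (9N)^(9N)) = 10^(10N)/9^(9N) = (10^10/9^9)^N = (10000000000/387420489)^N.
The square-root prefactors combine to sqrt(2π·10N) / (sqrt(2π N)·sqrt(2π·9N)) = sqrt(10 / (2π·9·N)) = sqrt(5/(9π·26n)).
Substituting N = 26n: C(260n, 26n) ~ (10000000000/387420489)^(26n) · sqrt(5/(9π·26n)).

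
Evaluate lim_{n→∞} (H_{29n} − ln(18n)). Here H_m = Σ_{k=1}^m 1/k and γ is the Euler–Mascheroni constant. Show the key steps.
lim = ln(29/18) + γ

By Euler-Maclaurin, H_m = ln m + γ + O(1/m). So
  H_{29n} − ln(18n) = ln(29n) + γ − ln(18n) + O(1/n)
                       = ln(29/18) + γ + O(1/n).
Hence the limit is ln(29/18) + γ.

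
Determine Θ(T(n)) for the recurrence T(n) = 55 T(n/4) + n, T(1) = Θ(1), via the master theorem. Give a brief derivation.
T(n) = Θ(n^(log_4 55))

Master theorem: compare f(n) = n to n^(log_4 55) where log_4 55 ≈ 2.891. Since 1 < log_4 55, we have f(n) = O(n^(log_4 55 − ε)) for some ε > 0 — Case 1. Hence T(n) = Θ(n^(log_4 55)).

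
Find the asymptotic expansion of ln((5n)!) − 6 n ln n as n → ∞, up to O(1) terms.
ln((5n)!) − 6 n ln n = −n ln n + 5(ln 5 − 1) n + (1/2) ln(2π·5n) + O(1/n)

Stirling: ln((5n)!) = 5n ln(5n) − 5n + (1/2) ln(2π·5n) + O(1/n).
Expand 5n ln(5n) = 5n (ln n + ln 5) = 5n ln n + 5n ln 5.
Subtract 6n ln n: leading term is (5 − 6) n ln n = −n ln n. The next term is 5n ln 5 − 5n = 5(ln 5 − 1) n. Then the (1/2) ln(2π·5n) correction.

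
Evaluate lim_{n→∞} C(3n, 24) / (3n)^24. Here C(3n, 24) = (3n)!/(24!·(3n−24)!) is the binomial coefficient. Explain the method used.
lim = 1/24! = 1/620448401733239439360000

With N = 3n → ∞: C(N, 24) / N^24 = [N(N−1)…(N−23)] / (24! · N^24) = (1/24!) · 1 · (1 − 1/(3n)) · … · (1 − 23/(3n)). Each factor → 1 as N → ∞, so the limit is 1/24! = 1/620448401733239439360000.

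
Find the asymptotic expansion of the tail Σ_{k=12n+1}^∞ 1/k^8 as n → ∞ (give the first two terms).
Σ_{k>12n} 1/k^8 = 1/(7 · (12n)^7) − 1/(2 · (12n)^8) + O(1/(12n)^9)

Compare to the integral: ∫_{12n}^∞ x^(−8) dx = [−x^(−7)/7]_{12n}^∞ = 1/((8−1)·(12n)^7). The Euler-Maclaurin correction adds −f(12n)/2 = −1/(2·(12n)^8). Euler-Maclaurin then gives
  Σ_{k>12n} 1/k^8 = ∫_{12n}^∞ dx/x^8 − 1/(2·(12n)^8) + O(1/(12n)^9).
(Equivalently this is ζ(8) − Σ_{k≤12n} 1/k^8.)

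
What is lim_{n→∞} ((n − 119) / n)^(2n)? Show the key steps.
lim = e^(−238)

Rewrite as (1 − 119/n)^(2n). By the standard limit (1 + x/n)^n → e^x, we have (1 − 119/n)^n → e^(−119), and raising to the 2nd power gives e^(−238).
More precisely, ln[(1 − 119/n)^(2n)] = 2n · ln(1 − 119/n) = 2n · (-119/n + O(1/n^2)) = -238 + O(1/n) → -238.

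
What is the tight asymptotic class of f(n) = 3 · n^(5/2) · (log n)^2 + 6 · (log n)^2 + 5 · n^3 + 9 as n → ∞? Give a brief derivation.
f(n) ∈ Θ(n^3)

Compare the terms by growth order. For large n, n^a · (log n)^b dominates n^a' · (log n)^b' iff a > a', or (a = a' and b > b'). Ranking the 4 terms shows the dominant one is 5 · n^3. Hence f(n) ∈ Θ(n^3).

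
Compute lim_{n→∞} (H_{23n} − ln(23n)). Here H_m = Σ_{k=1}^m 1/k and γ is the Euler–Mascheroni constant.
lim = γ

By Euler-Maclaurin, H_m = ln m + γ + O(1/m). So
  H_{23n} − ln(23n) = ln(23n) + γ − ln(23n) + O(1/n)
                       = ln(23/23) + γ + O(1/n).
Hence the limit is γ (since ln 1 = 0).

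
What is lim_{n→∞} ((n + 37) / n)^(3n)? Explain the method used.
lim = e^111

Rewrite as (1 + 37/n)^(3n). By the standard limit (1 + x/n)^n → e^x, we have (1 + 37/n)^n → e^37, and raising to the 3rd power gives e^111.
More precisely, ln[(1 + 37/n)^(3n)] = 3n · ln(1 + 37/n) = 3n · (37/n + O(1/n^2)) = 111 + O(1/n) → 111.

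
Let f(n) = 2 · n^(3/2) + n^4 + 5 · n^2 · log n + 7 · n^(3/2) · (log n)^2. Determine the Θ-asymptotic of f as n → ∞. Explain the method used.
f(n) ∈ Θ(n^4)

Compare the terms by growth order. For large n, n^a · (log n)^b dominates n^a' · (log n)^b' iff a > a', or (a = a' and b > b'). Ranking the 4 terms shows the dominant one is n^4. Hence f(n) ∈ Θ(n^4).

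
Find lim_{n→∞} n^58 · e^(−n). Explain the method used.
lim = 0

Exponentials with base > 1 dominate every fixed polynomial: for any fixed c, n^c / e^n → 0 as n → ∞ (e.g. by the ratio test, or since e^n grows faster than any power of n). Hence n^58 · e^(−n) = n^58 / e^n → 0.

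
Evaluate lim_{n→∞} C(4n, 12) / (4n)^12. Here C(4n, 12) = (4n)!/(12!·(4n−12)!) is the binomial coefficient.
lim = 1/12! = 1/479001600

With N = 4n → ∞: C(N, 12) / N^12 = [N(N−1)…(N−11)] / (12! · N^12) = (1/12!) · 1 · (1 − 1/(4n)) · … · (1 − 11/(4n)). Each factor → 1 as N → ∞, so the limit is 1/12! = 1/479001600.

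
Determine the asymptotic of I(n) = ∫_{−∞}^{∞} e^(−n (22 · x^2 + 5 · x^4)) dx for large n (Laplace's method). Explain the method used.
I(n) ~ sqrt(π/(22n))

φ(x) = 22 · x^2 + 5 · x^4 has its unique global minimum at x* = 0 (since φ'(x) = 44x + 20x^3 = 0 only at x = 0 for real x with both coefficients positive, and φ → ∞ as |x| → ∞). At x* = 0, φ(0) = 0 and φ''(0) = 44. Laplace's method then gives
  I(n) ~ sqrt(2π / (n · φ''(0))) · e^(−n φ(0)) = sqrt(2π / (44n)) = sqrt(π/(22n)).
The 5 · x^4 term contributes only at subleading order (an O(1/n) relative correction).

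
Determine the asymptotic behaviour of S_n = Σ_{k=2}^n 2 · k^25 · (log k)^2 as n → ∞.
S_n ~ n^26 · (log n)^2 / 13

By integral comparison, S_n = ∫_1^n 2 · x^25 · (log x)^2 dx + O(n^25 · (log n)^2). For the integral, the leading term of ∫_1^n x^25 (log x)^2 dx is n^26/26 · (log n)^2 (by repeated integration by parts; each step lowers the log-exponent and produces a relatively O(1/log n) correction). Hence S_n ~ n^26 · (log n)^2 / 13.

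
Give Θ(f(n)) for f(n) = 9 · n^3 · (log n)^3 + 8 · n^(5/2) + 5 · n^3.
f(n) ∈ Θ(n^3 · (log n)^3)

Compare the terms by growth order. For large n, n^a · (log n)^b dominates n^a' · (log n)^b' iff a > a', or (a = a' and b > b'). Ranking the 3 terms shows the dominant one is 9 · n^3 · (log n)^3. Hence f(n) ∈ Θ(n^3 · (log n)^3).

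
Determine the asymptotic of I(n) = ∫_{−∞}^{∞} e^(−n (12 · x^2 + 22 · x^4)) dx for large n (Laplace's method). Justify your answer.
I(n) ~ sqrt(π/(12n))

φ(x) = 12 · x^2 + 22 · x^4 has its unique global minimum at x* = 0 (since φ'(x) = 24x + 88x^3 = 0 only at x = 0 for real x with both coefficients positive, and φ → ∞ as |x| → ∞). At x* = 0, φ(0) = 0 and φ''(0) = 24. Laplace's method then gives
  I(n) ~ sqrt(2π / (n · φ''(0))) · e^(−n φ(0)) = sqrt(2π / (24n)) = sqrt(π/(12n)).
The 22 · x^4 term contributes only at subleading order (an O(1/n) relative correction).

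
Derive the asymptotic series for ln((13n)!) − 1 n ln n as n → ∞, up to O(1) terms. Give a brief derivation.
ln((13n)!) − 1 n ln n = 12 n ln n + 13(ln 13 − 1) n + (1/2) ln(2π·13n) + O(1/n)

Stirling: ln((13n)!) = 13n ln(13n) − 13n + (1/2) ln(2π·13n) + O(1/n).
Expand 13n ln(13n) = 13n (ln n + ln 13) = 13n ln n + 13n ln 13.
Subtract 1n ln n: leading term is (13 − 1) n ln n = 12 n ln n. The next term is 13n ln 13 − 13n = 13(ln 13 − 1) n. Then the (1/2) ln(2π·13n) correction.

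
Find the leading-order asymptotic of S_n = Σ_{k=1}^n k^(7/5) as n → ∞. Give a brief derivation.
S_n ~ (5/12) · n^(12/5)

Integral comparison: Σ_{k=1}^n k^(7/5) = ∫_0^n x^(7/5) dx + O(n^(7/5)). The integral is n^(1 + 7/5) / (1 + 7/5) = n^((7+5)/5) / ((7+5)/5) = (5/12) · n^(12/5).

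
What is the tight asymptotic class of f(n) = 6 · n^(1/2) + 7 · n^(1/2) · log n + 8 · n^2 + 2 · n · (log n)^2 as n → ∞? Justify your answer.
f(n) ∈ Θ(n^2)

Compare the terms by growth order. For large n, n^a · (log n)^b dominates n^a' · (log n)^b' iff a > a', or (a = a' and b > b'). Ranking the 4 terms shows the dominant one is 8 · n^2. Hence f(n) ∈ Θ(n^2).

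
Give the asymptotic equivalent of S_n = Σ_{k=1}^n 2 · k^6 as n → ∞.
S_n ~ 2 · n^7 / 7

By integral comparison (Euler-Maclaurin), Σ_{k=1}^n 2 · k^6 = 2 · ∫_0^n x^6 dx + O(n^6) = 2 · n^7/7 + O(n^6). (Equivalently, Faulhaber's formula gives the same leading term.)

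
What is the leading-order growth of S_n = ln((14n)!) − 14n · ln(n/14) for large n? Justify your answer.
S_n ~ 14n · (ln 196 − 1) + O(ln n)

Stirling: ln((14n)!) = 14n ln(14n) − 14n + O(ln n).
  S_n = 14n ln(14n) − 14n − 14n ln(n/14) + O(ln n)
      = 14n ln(14n) − 14n ln n + 14n ln 14 − 14n + O(ln n)
      = 14n ln 14 + 14n ln 14 − 14n + O(ln n)
      = 14n (ln 196 − 1) + O(ln n).
Numerically ln(196) − 1 ≈ 4.2781.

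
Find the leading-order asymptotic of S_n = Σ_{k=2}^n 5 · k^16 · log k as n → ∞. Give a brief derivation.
S_n ~ 5 · n^17 log n / 17 − 5 · n^17 / 289

By integral comparison, S_n = ∫_1^n 5 · x^16 · log x dx + O(n^16 · log n). For the integral, ∫ x^16 log x dx = n^17 log n / 17 − n^17/289 (integration by parts). Hence S_n ~ 5 · n^17 log n / 17 − 5 · n^17 / 289.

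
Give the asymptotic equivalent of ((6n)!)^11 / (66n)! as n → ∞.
((6n)!)^11/(66n)! ~ ((2π·6n)^(10/2) / sqrt(11)) · 11^(−11·6n)  →  0

Write N = 6n. Stirling: N! ~ sqrt(2π N)(N/e)^N and (11N)! ~ sqrt(2π·11N)·(11N/e)^(11N).
  (N!)^11/(11N)! ~ (2π N)^(11/2) (N/e)^(11N) / [sqrt(2π·11N) (11N/e)^(11N)]
     = (2π N)^(11/2) / sqrt(2π·11N) · (N/(11N))^(11N)
     = (2π N)^((11−1)/2) / sqrt(11) · 11^(−11N).
Since 11^11 > 1, the factor 11^(−11N) decays exponentially, so the ratio → 0. Substituting N = 6n gives the stated form.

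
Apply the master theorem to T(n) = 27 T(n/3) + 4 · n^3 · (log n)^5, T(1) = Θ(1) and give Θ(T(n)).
T(n) = Θ(n^3 · (log n)^6)

Here log_3 27 = 3 and f(n) = 4 · n^3 · (log n)^5 = Θ(n^(log_3 27) · (log n)^5). This is the extended Case 2 of the master theorem (f matches the critical exponent up to log factors), giving T(n) = Θ(n^(log_3 27) · (log n)^(5+1)) = Θ(n^3 · (log n)^6).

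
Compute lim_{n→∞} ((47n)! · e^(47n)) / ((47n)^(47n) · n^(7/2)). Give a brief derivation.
lim = 0

Stirling: (47n)! ~ sqrt(2π·47n) · (47n/e)^(47n). Hence
  (47n)! · e^(47n) / (47n)^(47n) ~ sqrt(2π·47n).
Dividing by n^(7/2): sqrt(2π·47n) / n^(7/2) = sqrt(2π·47) · n^((1−7)/2), so the expression behaves like sqrt(2π·47) · n^((1−7)/2) → 0.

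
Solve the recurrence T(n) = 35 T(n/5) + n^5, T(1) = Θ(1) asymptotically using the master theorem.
T(n) = Θ(n^5)

log_5 35 ≈ 2.209. f(n) = n^5 dominates n^(log_5 35) since 5 > 2.209, and the regularity condition a·f(n/b) = 35·(n/5)^5 = (35/3125)·n^5 ≤ c·f(n) holds with c = 35/3125 ≈ 0.0112 < 1. So this is Case 3: T(n) = Θ(f(n)) = Θ(n^5).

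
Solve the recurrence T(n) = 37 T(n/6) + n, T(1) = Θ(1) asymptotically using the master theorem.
T(n) = Θ(n^(log_6 37))

Master theorem: compare f(n) = n to n^(log_6 37) where log_6 37 ≈ 2.015. Since 1 < log_6 37, we have f(n) = O(n^(log_6 37 − ε)) for some ε > 0 — Case 1. Hence T(n) = Θ(n^(log_6 37)).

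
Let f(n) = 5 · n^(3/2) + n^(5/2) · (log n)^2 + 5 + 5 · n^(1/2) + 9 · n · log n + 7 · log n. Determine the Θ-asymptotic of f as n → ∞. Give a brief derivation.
f(n) ∈ Θ(n^(5/2) · (log n)^2)

Compare the terms by growth order. For large n, n^a · (log n)^b dominates n^a' · (log n)^b' iff a > a', or (a = a' and b > b'). Ranking the 6 terms shows the dominant one is n^(5/2) · (log n)^2. Hence f(n) ∈ Θ(n^(5/2) · (log n)^2).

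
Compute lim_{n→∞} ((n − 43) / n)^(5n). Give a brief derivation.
lim = e^(−215)

Rewrite as (1 − 43/n)^(5n). By the standard limit (1 + x/n)^n → e^x, we have (1 − 43/n)^n → e^(−43), and raising to the 5th power gives e^(−215).
More precisely, ln[(1 − 43/n)^(5n)] = 5n · ln(1 − 43/n) = 5n · (-43/n + O(1/n^2)) = -215 + O(1/n) → -215.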